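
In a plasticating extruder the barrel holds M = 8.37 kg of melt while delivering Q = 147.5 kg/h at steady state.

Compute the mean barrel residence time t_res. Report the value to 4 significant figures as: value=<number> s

Throughput in SI: Q_s = 147.5 kg/h ÷ 3600 s/h = 0.0409722 kg/s
t_res = M / Q_s = 8.37 / 0.0409722 = 204.285 s

value=204.3 s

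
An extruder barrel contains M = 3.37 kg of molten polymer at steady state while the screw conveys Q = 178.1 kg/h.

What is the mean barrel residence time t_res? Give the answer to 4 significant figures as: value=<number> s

value=68.12 s

Q_s = Q / 3600 = 178.1 / 3600 = 0.0494722 kg/s
Mean residence time: t_res = M/Q_s = 3.37 kg / 0.0494722 kg/s = 68.119 s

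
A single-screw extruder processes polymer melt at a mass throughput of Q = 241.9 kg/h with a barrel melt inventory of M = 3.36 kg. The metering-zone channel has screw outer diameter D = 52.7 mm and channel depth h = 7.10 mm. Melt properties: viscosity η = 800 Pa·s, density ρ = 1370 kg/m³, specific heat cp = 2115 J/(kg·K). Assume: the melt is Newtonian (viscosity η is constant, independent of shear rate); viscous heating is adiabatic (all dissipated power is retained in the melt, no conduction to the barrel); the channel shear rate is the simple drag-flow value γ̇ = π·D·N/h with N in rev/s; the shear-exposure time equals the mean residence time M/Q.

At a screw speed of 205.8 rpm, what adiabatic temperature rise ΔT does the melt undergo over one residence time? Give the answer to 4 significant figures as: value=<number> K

value=88.32 K

Convert throughput: Q = 241.9 kg/h = 241.9/3600 = 0.0671944 kg/s
t_res = M / Q_s = 3.36 / 0.0671944 = 50.0041 s
Geometry in metres: D = 52.7 mm → 0.0527 m, h = 7.10 mm → 0.0071 m; screw speed N = 205.8 rpm = 3.43 rev/s
Shear rate: γ̇ = πDN/h = π·0.0527·3.43/0.0071 = 79.9827 s⁻¹
ΔT = η·γ̇²·t_res / (ρ·cp) = 800 · (79.9827)² · 50.0041 / (1370 · 2115) = 88.3197 K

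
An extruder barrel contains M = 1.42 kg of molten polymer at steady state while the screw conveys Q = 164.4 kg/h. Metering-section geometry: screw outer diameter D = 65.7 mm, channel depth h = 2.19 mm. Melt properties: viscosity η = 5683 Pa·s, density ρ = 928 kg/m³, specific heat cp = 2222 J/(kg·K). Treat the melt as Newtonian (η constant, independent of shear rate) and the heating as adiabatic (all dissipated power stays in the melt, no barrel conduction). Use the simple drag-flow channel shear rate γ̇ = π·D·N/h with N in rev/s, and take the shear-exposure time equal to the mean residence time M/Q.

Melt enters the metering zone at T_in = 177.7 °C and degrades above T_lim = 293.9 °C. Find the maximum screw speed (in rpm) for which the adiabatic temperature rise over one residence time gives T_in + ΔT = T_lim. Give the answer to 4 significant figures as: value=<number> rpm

value=23.44 rpm

Throughput in SI: Q_s = 164.4 kg/h ÷ 3600 s/h = 0.0456667 kg/s
t_res = M / Q_s = 1.42 ÷ 0.0456667 = 31.0949 s
Geometry in SI: D = 65.7 mm → 0.0657 m, h = 2.19 mm → 0.00219 m
ΔT_a = T_lim − T_in = 293.9 − 177.7 = 116.2 K
γ̇_max² = ΔT_a·ρ·cp/(η·t_res) = 116.2·928·2222/(5683·31.0949) = 1355.91 s⁻²
γ̇_max = √1355.91 = 36.8227 s⁻¹
N_max = γ̇_max·h / (π·D) = 36.8227 · 0.00219 / (π · 0.0657) = 0.390701 rev/s = 23.4421 rpm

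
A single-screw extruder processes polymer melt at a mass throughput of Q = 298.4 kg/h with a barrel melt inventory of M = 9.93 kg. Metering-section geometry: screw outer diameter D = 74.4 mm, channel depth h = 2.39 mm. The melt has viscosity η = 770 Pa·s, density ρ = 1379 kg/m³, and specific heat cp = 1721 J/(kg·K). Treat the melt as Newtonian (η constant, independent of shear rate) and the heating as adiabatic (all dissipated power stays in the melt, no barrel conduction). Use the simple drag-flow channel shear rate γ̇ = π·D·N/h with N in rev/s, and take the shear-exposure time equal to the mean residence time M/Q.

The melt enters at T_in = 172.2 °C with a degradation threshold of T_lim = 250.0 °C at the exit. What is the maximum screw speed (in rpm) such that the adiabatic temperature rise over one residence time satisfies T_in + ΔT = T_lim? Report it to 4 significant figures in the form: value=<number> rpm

value=27.45 rpm

Convert throughput: Q = 298.4 kg/h = 298.4/3600 = 0.0828889 kg/s
t_res = M / Q_s = 9.93 / 0.0828889 = 119.799 s
Convert to metres: D = 0.0744 m, h = 0.00239 m
ΔT_a = T_lim − T_in = 250.0 − 172.2 = 77.8 K
γ̇_max² = ΔT_a·ρ·cp/(η·t_res) = 77.8·1379·1721/(770·119.799) = 2001.62 s⁻²
Take the square root: γ̇_max = √(2001.62) = 44.7394 s⁻¹
N_max = γ̇_max h / (πD) = 44.7394·0.00239/(π·0.0744) = 0.457473 rev/s → ×60 = 27.4484 rpm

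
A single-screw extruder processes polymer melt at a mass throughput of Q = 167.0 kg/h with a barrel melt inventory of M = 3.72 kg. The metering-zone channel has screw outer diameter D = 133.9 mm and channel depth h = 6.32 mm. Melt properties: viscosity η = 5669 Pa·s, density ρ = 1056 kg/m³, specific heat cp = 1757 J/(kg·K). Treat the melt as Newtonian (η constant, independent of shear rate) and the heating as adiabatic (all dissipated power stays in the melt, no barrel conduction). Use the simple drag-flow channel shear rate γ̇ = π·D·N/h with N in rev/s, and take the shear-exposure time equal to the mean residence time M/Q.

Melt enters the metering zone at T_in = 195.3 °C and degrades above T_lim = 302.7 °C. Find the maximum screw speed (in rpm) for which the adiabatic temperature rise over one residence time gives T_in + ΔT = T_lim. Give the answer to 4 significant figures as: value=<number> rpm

value=18.87 rpm

Q_s = Q / 3600 = 167.0 / 3600 = 0.0463889 kg/s
t_res = M / Q_s = 3.72 ÷ 0.0463889 = 80.1916 s
Convert to metres: D = 0.1339 m, h = 0.00632 m
ΔT_a = T_lim − T_in = 302.7 − 195.3 = 107.4 K
γ̇_max² = ΔT_a·ρ·cp/(η·t_res) = 107.4·1056·1757/(5669·80.1916) = 438.333 s⁻²
γ̇_max = sqrt(438.333) = 20.9364 s⁻¹
N_max = γ̇_max·h / (π·D) = 20.9364 · 0.00632 / (π · 0.1339) = 0.314549 rev/s = 18.873 rpm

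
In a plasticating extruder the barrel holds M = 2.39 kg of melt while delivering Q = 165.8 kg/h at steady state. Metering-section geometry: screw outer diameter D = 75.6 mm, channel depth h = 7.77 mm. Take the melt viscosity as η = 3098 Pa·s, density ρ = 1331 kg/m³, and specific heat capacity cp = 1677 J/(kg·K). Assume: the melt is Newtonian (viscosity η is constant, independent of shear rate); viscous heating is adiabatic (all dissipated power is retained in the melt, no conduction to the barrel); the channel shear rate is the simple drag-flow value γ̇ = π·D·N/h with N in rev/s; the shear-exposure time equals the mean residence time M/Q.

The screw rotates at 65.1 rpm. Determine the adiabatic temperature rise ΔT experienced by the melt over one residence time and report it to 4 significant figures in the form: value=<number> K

value=79.22 K

Convert throughput: Q = 165.8 kg/h = 165.8/3600 = 0.0460556 kg/s
t_res = M / Q_s = 2.39 / 0.0460556 = 51.8938 s
Convert to SI: D = 0.0756 m, h = 0.00777 m, N = 65.1/60 = 1.085 rev/s
Shear rate: γ̇ = πDN/h = π·0.0756·1.085/0.00777 = 33.165 s⁻¹
ΔT = η·γ̇²·t_res / (ρ·cp) = 3098 · (33.165)² · 51.8938 / (1331 · 1677) = 79.2222 K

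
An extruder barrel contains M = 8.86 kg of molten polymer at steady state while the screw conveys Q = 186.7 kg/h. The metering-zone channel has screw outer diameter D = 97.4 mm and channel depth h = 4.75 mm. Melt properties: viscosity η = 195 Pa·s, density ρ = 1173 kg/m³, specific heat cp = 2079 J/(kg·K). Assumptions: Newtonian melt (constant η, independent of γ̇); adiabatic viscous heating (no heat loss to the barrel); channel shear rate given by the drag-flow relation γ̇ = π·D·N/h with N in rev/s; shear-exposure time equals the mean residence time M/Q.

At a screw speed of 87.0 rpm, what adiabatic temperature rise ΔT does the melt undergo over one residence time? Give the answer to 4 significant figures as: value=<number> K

value=119.2 K

Convert throughput: Q = 186.7 kg/h = 186.7/3600 = 0.0518611 kg/s
t_res = M / Q_s = 8.86 ÷ 0.0518611 = 170.841 s
Convert to SI: D = 0.0974 m, h = 0.00475 m, N = 87.0/60 = 1.45 rev/s
γ̇ = π D N / h = (π)(0.0974)(1.45) / 0.00475 = 93.4078 s⁻¹
ΔT = η·γ̇²·t_res/(ρ·cp) = [195 × 93.4078² × 170.841] / [1173 × 2079] = 119.19 K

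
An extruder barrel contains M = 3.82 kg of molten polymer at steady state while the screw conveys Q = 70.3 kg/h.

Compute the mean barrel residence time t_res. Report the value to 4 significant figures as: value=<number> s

value=195.6 s

Q_s = Q / 3600 = 70.3 / 3600 = 0.0195278 kg/s
Mean residence time: t_res = M/Q_s = 3.82 kg / 0.0195278 kg/s = 195.619 s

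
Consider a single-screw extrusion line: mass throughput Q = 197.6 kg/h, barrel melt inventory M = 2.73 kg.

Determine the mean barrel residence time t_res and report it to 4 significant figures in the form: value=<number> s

Throughput in SI: Q_s = 197.6 kg/h ÷ 3600 s/h = 0.0548889 kg/s
t_res = M / Q_s = 2.73 / 0.0548889 = 49.7368 s

value=49.74 s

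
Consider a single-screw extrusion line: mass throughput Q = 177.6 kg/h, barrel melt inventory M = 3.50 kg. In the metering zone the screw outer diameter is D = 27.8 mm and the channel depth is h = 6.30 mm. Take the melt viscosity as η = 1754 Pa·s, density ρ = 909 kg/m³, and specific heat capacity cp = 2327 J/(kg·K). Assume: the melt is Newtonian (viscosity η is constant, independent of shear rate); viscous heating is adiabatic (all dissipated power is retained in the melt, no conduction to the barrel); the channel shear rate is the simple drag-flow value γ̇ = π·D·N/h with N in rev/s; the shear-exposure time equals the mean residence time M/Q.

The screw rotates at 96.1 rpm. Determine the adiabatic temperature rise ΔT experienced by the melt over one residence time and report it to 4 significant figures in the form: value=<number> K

Convert throughput: Q = 177.6 kg/h = 177.6/3600 = 0.0493333 kg/s
t_res = M / Q_s = 3.50 ÷ 0.0493333 = 70.9459 s
Geometry in metres: D = 27.8 mm → 0.0278 m, h = 6.30 mm → 0.0063 m; screw speed N = 96.1 rpm = 1.60167 rev/s
γ̇ = π D N / h = (π)(0.0278)(1.60167) / 0.0063 = 22.2037 s⁻¹
ΔT = η·γ̇²·t_res/(ρ·cp) = [1754 × 22.2037² × 70.9459] / [909 × 2327] = 29.0034 K

value=29.00 K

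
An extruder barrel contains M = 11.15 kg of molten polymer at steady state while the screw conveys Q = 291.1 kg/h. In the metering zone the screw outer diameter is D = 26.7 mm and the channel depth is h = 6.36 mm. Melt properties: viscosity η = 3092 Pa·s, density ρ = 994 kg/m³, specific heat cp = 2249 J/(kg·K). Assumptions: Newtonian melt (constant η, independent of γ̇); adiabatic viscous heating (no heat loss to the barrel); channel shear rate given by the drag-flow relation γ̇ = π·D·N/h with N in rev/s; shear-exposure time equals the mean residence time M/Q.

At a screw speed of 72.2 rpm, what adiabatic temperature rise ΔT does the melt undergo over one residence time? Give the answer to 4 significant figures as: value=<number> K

value=48.04 K

Q_s = Q / 3600 = 291.1 / 3600 = 0.0808611 kg/s
t_res = M / Q_s = 11.15 / 0.0808611 = 137.891 s
Geometry in metres: D = 26.7 mm → 0.0267 m, h = 6.36 mm → 0.00636 m; screw speed N = 72.2 rpm = 1.20333 rev/s
γ̇ = π D N / h = (π)(0.0267)(1.20333) / 0.00636 = 15.8705 s⁻¹
ΔT = η·γ̇²·t_res / (ρ·cp) = 3092 · (15.8705)² · 137.891 / (994 · 2249) = 48.0373 K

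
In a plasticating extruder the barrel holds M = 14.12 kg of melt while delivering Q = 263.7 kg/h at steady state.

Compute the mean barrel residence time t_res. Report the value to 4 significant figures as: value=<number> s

value=192.8 s

Throughput in SI: Q_s = 263.7 kg/h ÷ 3600 s/h = 0.07325 kg/s
Mean residence time: t_res = M/Q_s = 14.12 kg / 0.07325 kg/s = 192.765 s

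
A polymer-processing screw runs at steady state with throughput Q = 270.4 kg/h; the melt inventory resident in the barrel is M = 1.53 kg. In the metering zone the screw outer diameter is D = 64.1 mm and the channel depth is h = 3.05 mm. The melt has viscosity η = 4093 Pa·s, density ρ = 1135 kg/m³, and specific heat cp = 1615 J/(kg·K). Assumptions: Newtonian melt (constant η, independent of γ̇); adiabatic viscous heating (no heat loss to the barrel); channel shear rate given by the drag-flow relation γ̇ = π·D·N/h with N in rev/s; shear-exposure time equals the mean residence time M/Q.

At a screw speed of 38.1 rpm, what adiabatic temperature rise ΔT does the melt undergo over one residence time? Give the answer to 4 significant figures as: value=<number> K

value=79.95 K

Q_s = Q / 3600 = 270.4 / 3600 = 0.0751111 kg/s
t_res = M / Q_s = 1.53 ÷ 0.0751111 = 20.3698 s
D = 64.1 mm = 0.0641 m;  h = 3.05 mm = 0.00305 m;  N = 38.1 rpm / 60 = 0.635 rev/s
γ̇ = π D N / h = (π)(0.0641)(0.635) / 0.00305 = 41.9258 s⁻¹
Adiabatic rise: ΔT = η γ̇² t_res / (ρ cp) = 4093·(41.9258)²·20.3698 / (1135·1615) = 79.9511 K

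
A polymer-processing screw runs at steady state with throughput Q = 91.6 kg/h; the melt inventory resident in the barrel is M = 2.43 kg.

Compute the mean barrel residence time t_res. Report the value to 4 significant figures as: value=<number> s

value=95.50 s

Throughput in SI: Q_s = 91.6 kg/h ÷ 3600 s/h = 0.0254444 kg/s
Mean residence time: t_res = M/Q_s = 2.43 kg / 0.0254444 kg/s = 95.5022 s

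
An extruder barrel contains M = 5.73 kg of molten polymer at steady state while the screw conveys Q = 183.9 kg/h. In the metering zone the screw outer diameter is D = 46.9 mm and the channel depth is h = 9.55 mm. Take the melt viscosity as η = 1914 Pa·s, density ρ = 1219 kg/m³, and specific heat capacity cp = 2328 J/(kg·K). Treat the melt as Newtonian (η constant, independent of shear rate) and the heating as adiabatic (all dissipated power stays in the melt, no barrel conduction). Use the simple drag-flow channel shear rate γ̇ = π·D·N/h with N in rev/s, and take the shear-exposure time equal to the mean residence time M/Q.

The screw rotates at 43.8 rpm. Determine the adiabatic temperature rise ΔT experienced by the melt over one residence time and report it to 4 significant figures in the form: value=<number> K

value=9.597 K

Throughput in SI: Q_s = 183.9 kg/h ÷ 3600 s/h = 0.0510833 kg/s
t_res = M / Q_s = 5.73 / 0.0510833 = 112.17 s
D = 46.9 mm = 0.0469 m;  h = 9.55 mm = 0.00955 m;  N = 43.8 rpm / 60 = 0.73 rev/s
γ̇ = π·D·N / h = π · 0.0469 · 0.73 / 0.00955 = 11.2627 s⁻¹
ΔT = η·γ̇²·t_res/(ρ·cp) = [1914 × 11.2627² × 112.17] / [1219 × 2328] = 9.59655 K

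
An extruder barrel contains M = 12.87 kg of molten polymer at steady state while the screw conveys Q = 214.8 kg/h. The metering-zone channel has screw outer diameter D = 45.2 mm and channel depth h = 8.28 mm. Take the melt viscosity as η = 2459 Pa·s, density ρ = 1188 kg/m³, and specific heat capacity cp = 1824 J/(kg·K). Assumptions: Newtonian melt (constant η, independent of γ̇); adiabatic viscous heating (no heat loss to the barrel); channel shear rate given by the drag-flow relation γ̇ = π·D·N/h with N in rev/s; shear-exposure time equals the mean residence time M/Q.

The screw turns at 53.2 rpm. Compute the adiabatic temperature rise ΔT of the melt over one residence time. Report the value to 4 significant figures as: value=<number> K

value=56.60 K

Q_s = Q / 3600 = 214.8 / 3600 = 0.0596667 kg/s
t_res = M / Q_s = 12.87 / 0.0596667 = 215.698 s
D = 45.2 mm = 0.0452 m;  h = 8.28 mm = 0.00828 m;  N = 53.2 rpm / 60 = 0.886667 rev/s
γ̇ = π·D·N / h = π · 0.0452 · 0.886667 / 0.00828 = 15.2061 s⁻¹
Adiabatic rise: ΔT = η γ̇² t_res / (ρ cp) = 2459·(15.2061)²·215.698 / (1188·1824) = 56.598 K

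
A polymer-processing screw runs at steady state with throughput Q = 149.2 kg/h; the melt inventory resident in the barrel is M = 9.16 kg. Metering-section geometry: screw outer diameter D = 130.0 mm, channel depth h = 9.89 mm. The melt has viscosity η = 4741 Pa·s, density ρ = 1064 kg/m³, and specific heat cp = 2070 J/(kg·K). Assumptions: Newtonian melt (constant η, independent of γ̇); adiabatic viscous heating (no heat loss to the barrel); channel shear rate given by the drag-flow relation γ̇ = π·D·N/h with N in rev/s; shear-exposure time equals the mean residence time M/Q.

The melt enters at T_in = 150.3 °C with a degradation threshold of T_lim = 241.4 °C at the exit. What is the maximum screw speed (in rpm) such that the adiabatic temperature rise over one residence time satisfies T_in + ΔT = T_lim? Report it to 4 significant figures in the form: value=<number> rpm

value=20.11 rpm

Throughput in SI: Q_s = 149.2 kg/h ÷ 3600 s/h = 0.0414444 kg/s
t_res = M / Q_s = 9.16 ÷ 0.0414444 = 221.019 s
Convert to metres: D = 0.13 m, h = 0.00989 m
ΔT_a = T_lim − T_in = 241.4 − 150.3 = 91.1 K
Invert ΔT = ηγ̇²t_res/(ρcp) for γ̇: γ̇_max² = ΔT_a ρ cp / (η t_res) = 91.1·1064·2070 / (4741·221.019) = 191.483 s⁻²
γ̇_max = sqrt(191.483) = 13.8378 s⁻¹
N_max = γ̇_max·h / (π·D) = 13.8378 · 0.00989 / (π · 0.13) = 0.335096 rev/s = 20.1057 rpm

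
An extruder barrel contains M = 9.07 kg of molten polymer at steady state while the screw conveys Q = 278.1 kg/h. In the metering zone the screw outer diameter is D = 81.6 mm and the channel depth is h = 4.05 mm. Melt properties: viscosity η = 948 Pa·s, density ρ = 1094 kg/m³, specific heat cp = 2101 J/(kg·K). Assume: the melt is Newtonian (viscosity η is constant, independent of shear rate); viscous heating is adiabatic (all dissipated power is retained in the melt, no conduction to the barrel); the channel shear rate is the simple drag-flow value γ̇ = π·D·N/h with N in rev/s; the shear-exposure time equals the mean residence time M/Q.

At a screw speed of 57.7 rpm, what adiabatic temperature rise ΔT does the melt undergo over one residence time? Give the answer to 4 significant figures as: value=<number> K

value=179.4 K

Q_s = Q / 3600 = 278.1 / 3600 = 0.07725 kg/s
t_res = M / Q_s = 9.07 ÷ 0.07725 = 117.411 s
Geometry in metres: D = 81.6 mm → 0.0816 m, h = 4.05 mm → 0.00405 m; screw speed N = 57.7 rpm = 0.961667 rev/s
Shear rate: γ̇ = πDN/h = π·0.0816·0.961667/0.00405 = 60.8709 s⁻¹
ΔT = η·γ̇²·t_res / (ρ·cp) = 948 · (60.8709)² · 117.411 / (1094 · 2101) = 179.429 K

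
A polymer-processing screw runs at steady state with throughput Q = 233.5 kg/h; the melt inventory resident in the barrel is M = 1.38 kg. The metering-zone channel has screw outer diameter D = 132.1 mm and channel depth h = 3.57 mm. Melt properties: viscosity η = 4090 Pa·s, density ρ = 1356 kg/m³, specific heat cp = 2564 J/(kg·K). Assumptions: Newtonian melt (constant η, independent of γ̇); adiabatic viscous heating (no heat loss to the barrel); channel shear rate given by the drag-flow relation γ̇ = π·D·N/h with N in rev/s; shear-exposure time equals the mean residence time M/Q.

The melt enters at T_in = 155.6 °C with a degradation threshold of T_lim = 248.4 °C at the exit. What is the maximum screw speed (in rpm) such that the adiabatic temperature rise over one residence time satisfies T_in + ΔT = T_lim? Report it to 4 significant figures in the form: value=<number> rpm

value=31.43 rpm

Q_s = Q / 3600 = 233.5 / 3600 = 0.0648611 kg/s
Mean residence time: t_res = M/Q_s = 1.38 kg / 0.0648611 kg/s = 21.2762 s
Geometry in SI: D = 132.1 mm → 0.1321 m, h = 3.57 mm → 0.00357 m
ΔT_a = T_lim − T_in = 248.4 °C − 155.6 °C = 92.8 K
Invert ΔT = ηγ̇²t_res/(ρcp) for γ̇: γ̇_max² = ΔT_a ρ cp / (η t_res) = 92.8·1356·2564 / (4090·21.2762) = 3707.73 s⁻²
γ̇_max = √3707.73 = 60.8911 s⁻¹
N_max = γ̇_max·h / (π·D) = 60.8911 · 0.00357 / (π · 0.1321) = 0.523805 rev/s = 31.4283 rpm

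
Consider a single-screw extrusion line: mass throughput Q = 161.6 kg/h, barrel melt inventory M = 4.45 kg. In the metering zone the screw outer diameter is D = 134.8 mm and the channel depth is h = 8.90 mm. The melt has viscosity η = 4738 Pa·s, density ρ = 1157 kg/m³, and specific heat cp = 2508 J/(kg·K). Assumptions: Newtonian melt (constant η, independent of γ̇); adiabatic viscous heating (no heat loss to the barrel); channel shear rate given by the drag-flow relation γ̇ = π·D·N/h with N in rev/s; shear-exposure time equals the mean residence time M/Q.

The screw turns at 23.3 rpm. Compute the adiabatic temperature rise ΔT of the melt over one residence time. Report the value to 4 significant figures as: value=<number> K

Throughput in SI: Q_s = 161.6 kg/h ÷ 3600 s/h = 0.0448889 kg/s
t_res = M / Q_s = 4.45 / 0.0448889 = 99.1337 s
Convert to SI: D = 0.1348 m, h = 0.0089 m, N = 23.3/60 = 0.388333 rev/s
γ̇ = π·D·N / h = π · 0.1348 · 0.388333 / 0.0089 = 18.478 s⁻¹
Adiabatic rise: ΔT = η γ̇² t_res / (ρ cp) = 4738·(18.478)²·99.1337 / (1157·2508) = 55.2668 K

value=55.27 K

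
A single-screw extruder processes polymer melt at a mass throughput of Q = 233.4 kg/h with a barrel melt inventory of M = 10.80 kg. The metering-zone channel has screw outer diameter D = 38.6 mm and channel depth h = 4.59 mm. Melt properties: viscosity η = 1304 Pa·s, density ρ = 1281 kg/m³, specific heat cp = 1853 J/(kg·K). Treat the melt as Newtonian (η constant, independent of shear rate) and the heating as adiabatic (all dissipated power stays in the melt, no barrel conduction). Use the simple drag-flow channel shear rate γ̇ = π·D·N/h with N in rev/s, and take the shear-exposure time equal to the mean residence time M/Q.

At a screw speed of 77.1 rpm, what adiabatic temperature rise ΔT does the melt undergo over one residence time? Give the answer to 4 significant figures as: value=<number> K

value=105.5 K

Throughput in SI: Q_s = 233.4 kg/h ÷ 3600 s/h = 0.0648333 kg/s
t_res = M / Q_s = 10.80 / 0.0648333 = 166.581 s
Convert to SI: D = 0.0386 m, h = 0.00459 m, N = 77.1/60 = 1.285 rev/s
γ̇ = π·D·N / h = π · 0.0386 · 1.285 / 0.00459 = 33.949 s⁻¹
Adiabatic rise: ΔT = η γ̇² t_res / (ρ cp) = 1304·(33.949)²·166.581 / (1281·1853) = 105.471 K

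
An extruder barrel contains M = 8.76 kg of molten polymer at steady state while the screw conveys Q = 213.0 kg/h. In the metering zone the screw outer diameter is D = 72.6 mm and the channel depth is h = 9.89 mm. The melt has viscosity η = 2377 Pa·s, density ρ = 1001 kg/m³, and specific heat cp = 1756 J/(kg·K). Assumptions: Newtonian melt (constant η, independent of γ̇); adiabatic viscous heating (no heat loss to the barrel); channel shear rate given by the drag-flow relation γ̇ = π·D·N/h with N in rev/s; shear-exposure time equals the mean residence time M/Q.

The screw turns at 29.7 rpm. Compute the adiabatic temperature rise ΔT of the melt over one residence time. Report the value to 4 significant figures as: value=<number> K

value=26.09 K

Throughput in SI: Q_s = 213.0 kg/h ÷ 3600 s/h = 0.0591667 kg/s
Mean residence time: t_res = M/Q_s = 8.76 kg / 0.0591667 kg/s = 148.056 s
Geometry in metres: D = 72.6 mm → 0.0726 m, h = 9.89 mm → 0.00989 m; screw speed N = 29.7 rpm = 0.495 rev/s
γ̇ = π D N / h = (π)(0.0726)(0.495) / 0.00989 = 11.4155 s⁻¹
ΔT = η·γ̇²·t_res / (ρ·cp) = 2377 · (11.4155)² · 148.056 / (1001 · 1756) = 26.0909 K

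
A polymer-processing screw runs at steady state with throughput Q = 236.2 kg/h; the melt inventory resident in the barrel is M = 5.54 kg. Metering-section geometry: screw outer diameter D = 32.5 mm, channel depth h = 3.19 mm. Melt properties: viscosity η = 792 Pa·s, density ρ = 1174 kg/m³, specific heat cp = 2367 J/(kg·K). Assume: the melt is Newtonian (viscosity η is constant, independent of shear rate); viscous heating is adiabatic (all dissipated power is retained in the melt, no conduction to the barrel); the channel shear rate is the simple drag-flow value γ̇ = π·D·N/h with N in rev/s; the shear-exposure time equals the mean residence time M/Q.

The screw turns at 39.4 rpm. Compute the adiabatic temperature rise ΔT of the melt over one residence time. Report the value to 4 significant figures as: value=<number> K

Q_s = Q / 3600 = 236.2 / 3600 = 0.0656111 kg/s
t_res = M / Q_s = 5.54 / 0.0656111 = 84.4369 s
Geometry in metres: D = 32.5 mm → 0.0325 m, h = 3.19 mm → 0.00319 m; screw speed N = 39.4 rpm = 0.656667 rev/s
Shear rate: γ̇ = πDN/h = π·0.0325·0.656667/0.00319 = 21.0178 s⁻¹
ΔT = η·γ̇²·t_res / (ρ·cp) = 792 · (21.0178)² · 84.4369 / (1174 · 2367) = 10.6308 K

value=10.63 K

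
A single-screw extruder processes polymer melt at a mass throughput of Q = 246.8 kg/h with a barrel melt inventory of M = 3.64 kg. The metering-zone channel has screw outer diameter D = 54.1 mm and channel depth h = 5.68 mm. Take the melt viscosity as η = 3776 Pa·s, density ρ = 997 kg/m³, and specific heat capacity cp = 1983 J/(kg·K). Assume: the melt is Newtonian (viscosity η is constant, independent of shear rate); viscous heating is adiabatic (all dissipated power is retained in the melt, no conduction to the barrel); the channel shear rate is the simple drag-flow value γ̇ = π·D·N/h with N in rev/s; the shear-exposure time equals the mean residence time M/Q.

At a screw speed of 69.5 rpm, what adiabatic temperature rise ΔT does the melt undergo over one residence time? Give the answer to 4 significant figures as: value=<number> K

value=121.8 K

Convert throughput: Q = 246.8 kg/h = 246.8/3600 = 0.0685556 kg/s
Mean residence time: t_res = M/Q_s = 3.64 kg / 0.0685556 kg/s = 53.0956 s
Convert to SI: D = 0.0541 m, h = 0.00568 m, N = 69.5/60 = 1.15833 rev/s
γ̇ = π D N / h = (π)(0.0541)(1.15833) / 0.00568 = 34.6603 s⁻¹
Adiabatic rise: ΔT = η γ̇² t_res / (ρ cp) = 3776·(34.6603)²·53.0956 / (997·1983) = 121.825 K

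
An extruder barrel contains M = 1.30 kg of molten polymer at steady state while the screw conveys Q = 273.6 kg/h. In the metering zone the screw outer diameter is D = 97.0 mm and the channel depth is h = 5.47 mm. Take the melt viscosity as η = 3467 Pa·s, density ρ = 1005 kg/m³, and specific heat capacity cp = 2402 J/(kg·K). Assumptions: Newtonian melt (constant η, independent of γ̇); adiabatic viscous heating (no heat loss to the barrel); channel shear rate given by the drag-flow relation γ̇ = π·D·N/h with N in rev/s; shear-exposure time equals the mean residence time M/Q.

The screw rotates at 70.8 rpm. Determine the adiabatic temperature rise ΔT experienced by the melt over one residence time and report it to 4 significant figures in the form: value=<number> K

Throughput in SI: Q_s = 273.6 kg/h ÷ 3600 s/h = 0.076 kg/s
Mean residence time: t_res = M/Q_s = 1.30 kg / 0.076 kg/s = 17.1053 s
Geometry in metres: D = 97.0 mm → 0.097 m, h = 5.47 mm → 0.00547 m; screw speed N = 70.8 rpm = 1.18 rev/s
γ̇ = π·D·N / h = π · 0.097 · 1.18 / 0.00547 = 65.738 s⁻¹
ΔT = η·γ̇²·t_res/(ρ·cp) = [3467 × 65.738² × 17.1053] / [1005 × 2402] = 106.164 K

value=106.2 K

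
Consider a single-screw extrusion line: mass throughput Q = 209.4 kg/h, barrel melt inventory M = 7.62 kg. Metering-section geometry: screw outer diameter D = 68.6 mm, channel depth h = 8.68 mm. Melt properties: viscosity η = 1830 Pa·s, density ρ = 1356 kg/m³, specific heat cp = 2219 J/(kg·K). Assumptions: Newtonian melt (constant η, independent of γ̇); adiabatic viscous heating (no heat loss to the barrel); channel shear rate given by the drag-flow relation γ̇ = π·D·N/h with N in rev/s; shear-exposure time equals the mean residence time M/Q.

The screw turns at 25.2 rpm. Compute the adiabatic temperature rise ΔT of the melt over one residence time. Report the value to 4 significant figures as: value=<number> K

value=8.664 K

Convert throughput: Q = 209.4 kg/h = 209.4/3600 = 0.0581667 kg/s
Mean residence time: t_res = M/Q_s = 7.62 kg / 0.0581667 kg/s = 131.003 s
Geometry in metres: D = 68.6 mm → 0.0686 m, h = 8.68 mm → 0.00868 m; screw speed N = 25.2 rpm = 0.42 rev/s
γ̇ = π D N / h = (π)(0.0686)(0.42) / 0.00868 = 10.4281 s⁻¹
Adiabatic rise: ΔT = η γ̇² t_res / (ρ cp) = 1830·(10.4281)²·131.003 / (1356·2219) = 8.66407 K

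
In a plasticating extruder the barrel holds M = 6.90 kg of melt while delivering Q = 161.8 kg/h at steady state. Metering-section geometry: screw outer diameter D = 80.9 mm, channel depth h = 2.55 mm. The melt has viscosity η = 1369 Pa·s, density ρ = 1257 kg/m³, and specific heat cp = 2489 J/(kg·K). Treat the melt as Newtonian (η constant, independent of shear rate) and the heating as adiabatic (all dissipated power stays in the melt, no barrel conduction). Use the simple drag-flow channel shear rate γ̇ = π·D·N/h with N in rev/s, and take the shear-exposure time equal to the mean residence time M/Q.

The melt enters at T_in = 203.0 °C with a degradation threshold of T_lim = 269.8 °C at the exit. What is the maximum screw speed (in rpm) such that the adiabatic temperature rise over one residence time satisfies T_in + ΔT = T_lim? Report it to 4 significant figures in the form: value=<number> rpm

value=18.98 rpm

Q_s = Q / 3600 = 161.8 / 3600 = 0.0449444 kg/s
Mean residence time: t_res = M/Q_s = 6.90 kg / 0.0449444 kg/s = 153.523 s
Geometry in SI: D = 80.9 mm → 0.0809 m, h = 2.55 mm → 0.00255 m
Allowable rise: ΔT_a = T_lim − T_in = 269.8 − 203.0 = 66.8 K
γ̇_max² = ΔT_a·ρ·cp/(η·t_res) = 66.8·1257·2489/(1369·153.523) = 994.398 s⁻²
γ̇_max = sqrt(994.398) = 31.5341 s⁻¹
N_max = γ̇_max h / (πD) = 31.5341·0.00255/(π·0.0809) = 0.316389 rev/s → ×60 = 18.9834 rpm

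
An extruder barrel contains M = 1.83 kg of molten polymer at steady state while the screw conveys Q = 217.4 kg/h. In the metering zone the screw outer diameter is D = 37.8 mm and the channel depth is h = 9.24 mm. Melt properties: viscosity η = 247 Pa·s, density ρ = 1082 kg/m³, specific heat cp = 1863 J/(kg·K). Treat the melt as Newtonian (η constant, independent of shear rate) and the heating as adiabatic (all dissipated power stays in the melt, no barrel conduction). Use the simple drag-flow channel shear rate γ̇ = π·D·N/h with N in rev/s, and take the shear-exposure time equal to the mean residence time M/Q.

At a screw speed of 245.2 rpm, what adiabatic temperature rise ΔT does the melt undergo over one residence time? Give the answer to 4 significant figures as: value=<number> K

Convert throughput: Q = 217.4 kg/h = 217.4/3600 = 0.0603889 kg/s
t_res = M / Q_s = 1.83 / 0.0603889 = 30.3036 s
Geometry in metres: D = 37.8 mm → 0.0378 m, h = 9.24 mm → 0.00924 m; screw speed N = 245.2 rpm = 4.08667 rev/s
γ̇ = π·D·N / h = π · 0.0378 · 4.08667 / 0.00924 = 52.5217 s⁻¹
ΔT = η·γ̇²·t_res / (ρ·cp) = 247 · (52.5217)² · 30.3036 / (1082 · 1863) = 10.243 K

value=10.24 K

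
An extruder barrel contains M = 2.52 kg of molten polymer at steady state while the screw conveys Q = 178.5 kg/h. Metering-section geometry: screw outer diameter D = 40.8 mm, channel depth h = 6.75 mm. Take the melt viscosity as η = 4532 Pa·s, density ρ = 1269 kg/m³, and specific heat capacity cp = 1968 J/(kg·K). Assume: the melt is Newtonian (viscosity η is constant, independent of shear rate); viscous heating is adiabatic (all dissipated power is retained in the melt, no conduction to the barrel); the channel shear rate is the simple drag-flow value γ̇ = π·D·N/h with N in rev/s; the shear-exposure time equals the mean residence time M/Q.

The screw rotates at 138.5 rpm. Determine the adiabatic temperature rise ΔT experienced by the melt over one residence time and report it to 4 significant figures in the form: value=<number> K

value=177.2 K

Throughput in SI: Q_s = 178.5 kg/h ÷ 3600 s/h = 0.0495833 kg/s
t_res = M / Q_s = 2.52 ÷ 0.0495833 = 50.8235 s
D = 40.8 mm = 0.0408 m;  h = 6.75 mm = 0.00675 m;  N = 138.5 rpm / 60 = 2.30833 rev/s
γ̇ = π D N / h = (π)(0.0408)(2.30833) / 0.00675 = 43.8334 s⁻¹
ΔT = η·γ̇²·t_res/(ρ·cp) = [4532 × 43.8334² × 50.8235] / [1269 × 1968] = 177.206 K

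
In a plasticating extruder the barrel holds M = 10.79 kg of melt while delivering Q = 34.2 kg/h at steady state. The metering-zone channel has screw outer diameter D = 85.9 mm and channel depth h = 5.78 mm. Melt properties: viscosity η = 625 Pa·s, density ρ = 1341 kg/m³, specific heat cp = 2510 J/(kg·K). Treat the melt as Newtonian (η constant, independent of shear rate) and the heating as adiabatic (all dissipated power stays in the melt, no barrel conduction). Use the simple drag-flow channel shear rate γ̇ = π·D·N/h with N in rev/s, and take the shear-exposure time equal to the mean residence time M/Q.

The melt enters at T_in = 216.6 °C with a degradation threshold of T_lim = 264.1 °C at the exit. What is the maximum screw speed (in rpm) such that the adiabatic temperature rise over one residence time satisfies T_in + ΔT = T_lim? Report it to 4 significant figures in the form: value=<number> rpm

Q_s = Q / 3600 = 34.2 / 3600 = 0.0095 kg/s
t_res = M / Q_s = 10.79 / 0.0095 = 1135.79 s
Convert to metres: D = 0.0859 m, h = 0.00578 m
Allowable rise: ΔT_a = T_lim − T_in = 264.1 − 216.6 = 47.5 K
γ̇_max² = ΔT_a·ρ·cp / (η·t_res) = [47.5 × 1341 × 2510] / [625 × 1135.79] = 225.226 s⁻²
Take the square root: γ̇_max = √(225.226) = 15.0075 s⁻¹
N_max = γ̇_max·h / (π·D) = 15.0075 · 0.00578 / (π · 0.0859) = 0.321436 rev/s = 19.2861 rpm

value=19.29 rpm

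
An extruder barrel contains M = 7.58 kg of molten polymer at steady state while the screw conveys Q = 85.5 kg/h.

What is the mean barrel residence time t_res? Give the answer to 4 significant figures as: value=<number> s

Throughput in SI: Q_s = 85.5 kg/h ÷ 3600 s/h = 0.02375 kg/s
t_res = M / Q_s = 7.58 / 0.02375 = 319.158 s

value=319.2 s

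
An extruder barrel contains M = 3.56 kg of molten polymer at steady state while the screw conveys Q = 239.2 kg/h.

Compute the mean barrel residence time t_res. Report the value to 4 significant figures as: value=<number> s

value=53.58 s

Q_s = Q / 3600 = 239.2 / 3600 = 0.0664444 kg/s
Mean residence time: t_res = M/Q_s = 3.56 kg / 0.0664444 kg/s = 53.5786 s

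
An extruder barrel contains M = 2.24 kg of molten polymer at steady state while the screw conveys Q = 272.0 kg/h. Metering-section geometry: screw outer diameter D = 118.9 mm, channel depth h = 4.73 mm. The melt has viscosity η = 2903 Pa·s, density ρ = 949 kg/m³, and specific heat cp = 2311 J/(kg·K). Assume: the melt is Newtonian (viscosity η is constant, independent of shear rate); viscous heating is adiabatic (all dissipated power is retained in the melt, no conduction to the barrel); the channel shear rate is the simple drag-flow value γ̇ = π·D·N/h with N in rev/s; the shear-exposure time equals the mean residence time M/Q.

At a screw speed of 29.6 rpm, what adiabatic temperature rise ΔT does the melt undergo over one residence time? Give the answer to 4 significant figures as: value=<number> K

Throughput in SI: Q_s = 272.0 kg/h ÷ 3600 s/h = 0.0755556 kg/s
t_res = M / Q_s = 2.24 ÷ 0.0755556 = 29.6471 s
Convert to SI: D = 0.1189 m, h = 0.00473 m, N = 29.6/60 = 0.493333 rev/s
γ̇ = π D N / h = (π)(0.1189)(0.493333) / 0.00473 = 38.9593 s⁻¹
Adiabatic rise: ΔT = η γ̇² t_res / (ρ cp) = 2903·(38.9593)²·29.6471 / (949·2311) = 59.5641 K

value=59.56 K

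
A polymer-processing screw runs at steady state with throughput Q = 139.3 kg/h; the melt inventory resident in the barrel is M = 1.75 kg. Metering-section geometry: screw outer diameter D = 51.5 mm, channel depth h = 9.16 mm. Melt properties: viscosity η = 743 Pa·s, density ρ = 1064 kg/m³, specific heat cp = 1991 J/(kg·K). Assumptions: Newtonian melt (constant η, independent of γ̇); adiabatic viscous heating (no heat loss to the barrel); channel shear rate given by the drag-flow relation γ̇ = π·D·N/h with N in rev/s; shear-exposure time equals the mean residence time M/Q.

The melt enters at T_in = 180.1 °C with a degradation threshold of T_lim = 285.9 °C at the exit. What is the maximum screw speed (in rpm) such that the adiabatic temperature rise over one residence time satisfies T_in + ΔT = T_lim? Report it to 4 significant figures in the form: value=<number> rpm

Throughput in SI: Q_s = 139.3 kg/h ÷ 3600 s/h = 0.0386944 kg/s
t_res = M / Q_s = 1.75 / 0.0386944 = 45.2261 s
D = 51.5 mm = 0.0515 m;  h = 9.16 mm = 0.00916 m
Allowable rise: ΔT_a = T_lim − T_in = 285.9 − 180.1 = 105.8 K
γ̇_max² = ΔT_a·ρ·cp/(η·t_res) = 105.8·1064·1991/(743·45.2261) = 6669.92 s⁻²
γ̇_max = √6669.92 = 81.6695 s⁻¹
Solve γ̇ = πDN/h for N: N_max = γ̇_max·h/(π·D) = 81.6695 × 0.00916 / (π × 0.0515) = 4.62379 rev/s = 277.428 rpm

value=277.4 rpm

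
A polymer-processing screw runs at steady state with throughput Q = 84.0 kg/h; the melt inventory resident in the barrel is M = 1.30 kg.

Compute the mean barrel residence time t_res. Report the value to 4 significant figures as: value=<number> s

Throughput in SI: Q_s = 84.0 kg/h ÷ 3600 s/h = 0.0233333 kg/s
t_res = M / Q_s = 1.30 ÷ 0.0233333 = 55.7143 s

value=55.71 s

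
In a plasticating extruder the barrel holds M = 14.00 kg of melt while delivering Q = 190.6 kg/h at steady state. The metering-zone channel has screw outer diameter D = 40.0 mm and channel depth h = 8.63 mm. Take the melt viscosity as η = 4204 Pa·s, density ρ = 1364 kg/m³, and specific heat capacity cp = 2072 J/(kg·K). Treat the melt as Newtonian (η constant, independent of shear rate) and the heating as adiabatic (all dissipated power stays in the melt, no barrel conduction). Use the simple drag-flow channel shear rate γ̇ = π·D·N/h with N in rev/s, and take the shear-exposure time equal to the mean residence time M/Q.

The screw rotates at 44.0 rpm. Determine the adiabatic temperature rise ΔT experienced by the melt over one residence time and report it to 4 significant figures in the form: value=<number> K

value=44.85 K

Throughput in SI: Q_s = 190.6 kg/h ÷ 3600 s/h = 0.0529444 kg/s
t_res = M / Q_s = 14.00 / 0.0529444 = 264.428 s
Geometry in metres: D = 40.0 mm → 0.04 m, h = 8.63 mm → 0.00863 m; screw speed N = 44.0 rpm = 0.733333 rev/s
γ̇ = π·D·N / h = π · 0.04 · 0.733333 / 0.00863 = 10.6783 s⁻¹
ΔT = η·γ̇²·t_res / (ρ·cp) = 4204 · (10.6783)² · 264.428 / (1364 · 2072) = 44.8505 K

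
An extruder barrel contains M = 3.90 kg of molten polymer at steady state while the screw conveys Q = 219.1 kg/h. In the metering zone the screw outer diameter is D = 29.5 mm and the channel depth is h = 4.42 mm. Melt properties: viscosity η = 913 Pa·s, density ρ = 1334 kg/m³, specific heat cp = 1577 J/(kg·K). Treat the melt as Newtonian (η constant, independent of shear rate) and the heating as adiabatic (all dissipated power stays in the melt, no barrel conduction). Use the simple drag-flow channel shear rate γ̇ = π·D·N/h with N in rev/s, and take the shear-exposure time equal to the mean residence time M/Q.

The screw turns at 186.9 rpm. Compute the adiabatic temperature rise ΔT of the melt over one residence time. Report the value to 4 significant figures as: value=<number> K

Q_s = Q / 3600 = 219.1 / 3600 = 0.0608611 kg/s
t_res = M / Q_s = 3.90 ÷ 0.0608611 = 64.0803 s
D = 29.5 mm = 0.0295 m;  h = 4.42 mm = 0.00442 m;  N = 186.9 rpm / 60 = 3.115 rev/s
γ̇ = π·D·N / h = π · 0.0295 · 3.115 / 0.00442 = 65.3142 s⁻¹
ΔT = η·γ̇²·t_res/(ρ·cp) = [913 × 65.3142² × 64.0803] / [1334 × 1577] = 118.638 K

value=118.6 K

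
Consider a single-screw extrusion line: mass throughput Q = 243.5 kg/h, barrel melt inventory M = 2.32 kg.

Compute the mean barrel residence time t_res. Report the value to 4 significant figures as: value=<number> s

value=34.30 s

Q_s = Q / 3600 = 243.5 / 3600 = 0.0676389 kg/s
t_res = M / Q_s = 2.32 ÷ 0.0676389 = 34.2998 s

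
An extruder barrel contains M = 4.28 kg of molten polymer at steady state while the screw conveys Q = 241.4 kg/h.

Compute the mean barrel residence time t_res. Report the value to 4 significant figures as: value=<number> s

Q_s = Q / 3600 = 241.4 / 3600 = 0.0670556 kg/s
t_res = M / Q_s = 4.28 / 0.0670556 = 63.8277 s

value=63.83 s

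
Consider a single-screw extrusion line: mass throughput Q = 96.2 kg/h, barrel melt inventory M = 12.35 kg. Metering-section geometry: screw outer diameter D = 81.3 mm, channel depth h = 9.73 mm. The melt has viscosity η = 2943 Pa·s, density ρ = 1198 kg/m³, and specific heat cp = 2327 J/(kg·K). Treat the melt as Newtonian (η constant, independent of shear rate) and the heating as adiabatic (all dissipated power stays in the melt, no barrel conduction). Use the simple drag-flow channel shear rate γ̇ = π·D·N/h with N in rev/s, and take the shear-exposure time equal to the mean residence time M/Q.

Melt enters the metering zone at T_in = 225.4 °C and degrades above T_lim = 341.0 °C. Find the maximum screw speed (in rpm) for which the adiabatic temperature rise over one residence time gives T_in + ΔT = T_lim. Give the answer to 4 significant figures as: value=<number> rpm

value=35.18 rpm

Q_s = Q / 3600 = 96.2 / 3600 = 0.0267222 kg/s
Mean residence time: t_res = M/Q_s = 12.35 kg / 0.0267222 kg/s = 462.162 s
Geometry in SI: D = 81.3 mm → 0.0813 m, h = 9.73 mm → 0.00973 m
ΔT_a = T_lim − T_in = 341.0 °C − 225.4 °C = 115.6 K
γ̇_max² = ΔT_a·ρ·cp/(η·t_res) = 115.6·1198·2327/(2943·462.162) = 236.933 s⁻²
Take the square root: γ̇_max = √(236.933) = 15.3926 s⁻¹
Solve γ̇ = πDN/h for N: N_max = γ̇_max·h/(π·D) = 15.3926 × 0.00973 / (π × 0.0813) = 0.586389 rev/s = 35.1833 rpm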